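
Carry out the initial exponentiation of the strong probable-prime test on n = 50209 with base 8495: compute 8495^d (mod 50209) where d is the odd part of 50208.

n − 1 = 50208 = 2^5 · 1569, so s = 5 and d = 1569.
8495^1569 mod 50209 = 47553.

47553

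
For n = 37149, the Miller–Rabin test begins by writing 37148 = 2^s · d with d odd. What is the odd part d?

Halving: 37148 → 18574 → 9287; 9287 is odd.
So 37148 = 2^2 · 9287.

9287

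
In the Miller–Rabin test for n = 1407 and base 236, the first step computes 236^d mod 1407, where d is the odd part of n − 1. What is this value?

n − 1 = 1406 = 2^1 · 703, so s = 1 and d = 703.
236^703 mod 1407 = 47.

47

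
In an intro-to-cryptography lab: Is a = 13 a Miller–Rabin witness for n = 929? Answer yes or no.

n − 1 = 928 = 2^5 · 29, so s = 5 and d = 29.
Repeated squaring mod 929: 13^1 ≡ 13, 13^2 ≡ 169, 13^4 ≡ 691, 13^8 ≡ 904, 13^16 ≡ 625.
29 = 16 + 8 + 4 + 1, so 13^29 ≡ 625·904·691·13 ≡ 448 (mod 929).
x_0 = 13^29 mod 929 = 448.
x_0 is neither 1 nor 928, so continue squaring.
x_1 = 448^2 mod 929 = 40.
x_2 = 40^2 mod 929 = 671.
x_3 = 671^2 mod 929 = 605.
x_4 = 605^2 mod 929 = 928.
x_4 ≡ −1, so 13 is not a witness.

no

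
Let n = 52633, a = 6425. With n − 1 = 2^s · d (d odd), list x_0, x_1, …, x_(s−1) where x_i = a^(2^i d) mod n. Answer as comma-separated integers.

n − 1 = 52632 = 2^3 · 6579, so s = 3 and d = 6579.
x_0 = 6425^6579 mod 52633 = 11535.
x_1 = 11535^2 mod 52633 = 1.
x_2 = 1^2 mod 52633 = 1.

11535, 1, 1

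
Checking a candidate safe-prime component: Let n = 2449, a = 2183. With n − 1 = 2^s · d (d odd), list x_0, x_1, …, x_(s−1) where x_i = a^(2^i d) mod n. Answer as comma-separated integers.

n − 1 = 2448 = 2^4 · 153, so s = 4 and d = 153.
x_0 = 2183^153 mod 2449 = 492.
x_1 = 492^2 mod 2449 = 2062.
x_2 = 2062^2 mod 2449 = 380.
x_3 = 380^2 mod 2449 = 2358.

492, 2062, 380, 2358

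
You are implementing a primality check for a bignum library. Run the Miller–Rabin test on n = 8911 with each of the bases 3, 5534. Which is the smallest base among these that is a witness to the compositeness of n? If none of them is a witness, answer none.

none

n − 1 = 8910 = 2^1 · 4455, so s = 1 and d = 4455.
Base 3: x_0 = 3^4455 mod 8911 = 8910. x_0 = 8910 ≡ −1, so 3 is not a witness.
Base 5534: x_0 = 5534^4455 mod 8911 = 1. x_0 = 1, so 5534 is not a witness.
No listed base is a witness for 8911.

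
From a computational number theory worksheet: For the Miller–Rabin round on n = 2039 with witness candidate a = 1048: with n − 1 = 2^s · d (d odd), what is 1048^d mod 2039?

n − 1 = 2038 = 2^1 · 1019, so s = 1 and d = 1019.
By repeated squaring, 1048^1019 ≡ 2038 (mod 2039).

2038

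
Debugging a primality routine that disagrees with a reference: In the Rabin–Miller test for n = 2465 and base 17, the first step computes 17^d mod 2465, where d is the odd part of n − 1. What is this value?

17

n − 1 = 2464 = 2^5 · 77, so s = 5 and d = 77.
Repeated squaring mod 2465: 17^1 ≡ 17, 17^2 ≡ 289, 17^4 ≡ 2176, 17^8 ≡ 2176, 17^16 ≡ 2176, 17^32 ≡ 2176, 17^64 ≡ 2176.
77 = 64 + 8 + 4 + 1, so 17^77 ≡ 2176·2176·2176·17 ≡ 17 (mod 2465).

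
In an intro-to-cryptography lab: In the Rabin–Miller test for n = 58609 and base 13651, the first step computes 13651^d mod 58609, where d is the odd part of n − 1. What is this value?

8135

n − 1 = 58608 = 2^4 · 3663, so s = 4 and d = 3663.
Repeated squaring mod 58609: 13651^1 ≡ 13651, 13651^2 ≡ 31790, 13651^4 ≡ 9113, 13651^8 ≡ 56425, 13651^16 ≡ 22527, 13651^32 ≡ 29007, 13651^64 ≡ 15245, 13651^128 ≡ 25340, 13651^256 ≡ 54005, 13651^512 ≡ 38967, 13651^1024 ≡ 43726, 13651^2048 ≡ 20278.
3663 = 2048 + 1024 + 512 + 64 + 8 + 4 + 2 + 1, so 13651^3663 ≡ 20278·43726·38967·15245·56425·9113·31790·13651 ≡ 8135 (mod 58609).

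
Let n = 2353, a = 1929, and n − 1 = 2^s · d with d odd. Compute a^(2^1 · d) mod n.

1858

n − 1 = 2352 = 2^4 · 147, so s = 4 and d = 147.
x_0 = 1929^147 mod 2353 = 411.
x_1 = 411^2 mod 2353 = 1858.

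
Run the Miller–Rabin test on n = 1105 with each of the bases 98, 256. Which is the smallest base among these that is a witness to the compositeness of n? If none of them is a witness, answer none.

none

n − 1 = 1104 = 2^4 · 69, so s = 4 and d = 69.
Base 98: x_0 = 98^69 mod 1105 = 268. x_0 is neither 1 nor 1104, so continue squaring. x_1 = 268^2 mod 1105 = 1104. x_1 ≡ −1, so 98 is not a witness.
Base 256: x_0 = 256^69 mod 1105 = 1. x_0 = 1, so 256 is not a witness.
No listed base is a witness for 1105.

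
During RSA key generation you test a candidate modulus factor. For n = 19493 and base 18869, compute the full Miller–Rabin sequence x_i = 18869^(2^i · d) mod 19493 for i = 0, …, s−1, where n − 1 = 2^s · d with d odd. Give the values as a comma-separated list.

n − 1 = 19492 = 2^2 · 4873, so s = 2 and d = 4873.
x_0 = 18869^4873 mod 19493 = 10441.
x_1 = 10441^2 mod 19493 = 9625.

10441, 9625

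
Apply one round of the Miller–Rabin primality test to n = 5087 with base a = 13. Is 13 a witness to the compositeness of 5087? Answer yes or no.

no

n − 1 = 5086 = 2^1 · 2543, so s = 1 and d = 2543.
By repeated squaring, 13^2543 ≡ 1 (mod 5087).
x_0 = 13^2543 mod 5087 = 1.
x_0 = 1, so 13 is not a witness.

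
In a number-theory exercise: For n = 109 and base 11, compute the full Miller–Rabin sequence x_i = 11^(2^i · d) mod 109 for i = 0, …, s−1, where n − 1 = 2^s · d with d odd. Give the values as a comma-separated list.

76, 108

n − 1 = 108 = 2^2 · 27, so s = 2 and d = 27.
x_0 = 11^27 mod 109 = 76.
x_1 = 76^2 mod 109 = 108.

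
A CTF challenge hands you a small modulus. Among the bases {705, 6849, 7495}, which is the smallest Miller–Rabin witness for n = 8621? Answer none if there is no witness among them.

705

n − 1 = 8620 = 2^2 · 2155, so s = 2 and d = 2155.
Base 705: x_0 = 705^2155 mod 8621 = 2945. x_0 is neither 1 nor 8620, so continue squaring. x_1 = 2945^2 mod 8621 = 299. Reached i = s−1 = 1 without hitting −1: 705 is a Miller–Rabin witness and 8621 is composite.
Base 6849: x_0 = 6849^2155 mod 8621 = 3037. x_0 is neither 1 nor 8620, so continue squaring. x_1 = 3037^2 mod 8621 = 7520. Reached i = s−1 = 1 without hitting −1: 6849 is a Miller–Rabin witness and 8621 is composite.
Base 7495: x_0 = 7495^2155 mod 8621 = 1545. x_0 is neither 1 nor 8620, so continue squaring. x_1 = 1545^2 mod 8621 = 7629. Reached i = s−1 = 1 without hitting −1: 7495 is a Miller–Rabin witness and 8621 is composite.
The smallest witness among the given bases is 705.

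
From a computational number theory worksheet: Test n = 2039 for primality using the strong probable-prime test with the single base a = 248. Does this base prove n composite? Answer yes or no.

n − 1 = 2038 = 2^1 · 1019, so s = 1 and d = 1019.
Repeated squaring mod 2039: 248^1 ≡ 248, 248^2 ≡ 334, 248^4 ≡ 1450, 248^8 ≡ 291, 248^16 ≡ 1082, 248^32 ≡ 338, 248^64 ≡ 60, 248^128 ≡ 1561, 248^256 ≡ 116, 248^512 ≡ 1222.
1019 = 512 + 256 + 128 + 64 + 32 + 16 + 8 + 2 + 1, so 248^1019 ≡ 1222·116·1561·60·338·1082·291·334·248 ≡ 1 (mod 2039).
x_0 = 248^1019 mod 2039 = 1.
x_0 = 1, so 248 is not a witness.

no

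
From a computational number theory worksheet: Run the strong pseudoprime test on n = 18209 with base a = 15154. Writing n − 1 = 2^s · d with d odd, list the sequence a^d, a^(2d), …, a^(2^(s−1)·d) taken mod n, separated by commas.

n − 1 = 18208 = 2^5 · 569, so s = 5 and d = 569.
x_0 = 15154^569 mod 18209 = 1101.
x_1 = 1101^2 mod 18209 = 10407.
x_2 = 10407^2 mod 18209 = 16726.
x_3 = 16726^2 mod 18209 = 14209.
x_4 = 14209^2 mod 18209 = 12498.

1101, 10407, 16726, 14209, 12498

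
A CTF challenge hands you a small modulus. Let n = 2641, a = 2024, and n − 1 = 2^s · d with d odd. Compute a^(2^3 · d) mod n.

1189

n − 1 = 2640 = 2^4 · 165, so s = 4 and d = 165.
x_0 = 2024^165 mod 2641 = 335.
x_1 = 335^2 mod 2641 = 1303.
x_2 = 1303^2 mod 2641 = 2287.
x_3 = 2287^2 mod 2641 = 1189.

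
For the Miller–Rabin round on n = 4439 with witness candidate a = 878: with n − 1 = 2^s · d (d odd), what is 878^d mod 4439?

n − 1 = 4438 = 2^1 · 2219, so s = 1 and d = 2219.
878^2219 mod 4439 = 3068.

3068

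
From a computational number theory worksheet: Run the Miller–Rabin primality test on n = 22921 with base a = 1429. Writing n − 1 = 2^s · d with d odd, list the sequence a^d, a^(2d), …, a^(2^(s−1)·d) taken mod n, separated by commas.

15665, 22920, 1

n − 1 = 22920 = 2^3 · 2865, so s = 3 and d = 2865.
x_0 = 1429^2865 mod 22921 = 15665.
x_1 = 15665^2 mod 22921 = 22920.
x_2 = 22920^2 mod 22921 = 1.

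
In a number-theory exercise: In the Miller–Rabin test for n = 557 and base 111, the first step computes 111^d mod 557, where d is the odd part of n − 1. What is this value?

556

n − 1 = 556 = 2^2 · 139, so s = 2 and d = 139.
111^139 mod 557 = 556.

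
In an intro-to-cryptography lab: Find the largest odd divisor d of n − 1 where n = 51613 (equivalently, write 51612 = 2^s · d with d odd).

Halving: 51612 → 25806 → 12903; 12903 is odd.
So 51612 = 2^2 · 12903.

12903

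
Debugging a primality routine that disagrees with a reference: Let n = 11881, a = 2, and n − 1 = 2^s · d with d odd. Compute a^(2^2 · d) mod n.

9593

n − 1 = 11880 = 2^3 · 1485, so s = 3 and d = 1485.
x_0 = 2^1485 mod 11881 = 9777.
x_1 = 9777^2 mod 11881 = 7084.
x_2 = 7084^2 mod 11881 = 9593.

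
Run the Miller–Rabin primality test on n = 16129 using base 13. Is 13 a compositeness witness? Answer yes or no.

yes

n − 1 = 16128 = 2^8 · 63, so s = 8 and d = 63.
x_0 = 13^63 mod 16129 = 14352.
x_0 is neither 1 nor 16128, so continue squaring.
x_1 = 14352^2 mod 16129 = 12574.
x_2 = 12574^2 mod 16129 = 9018.
x_3 = 9018^2 mod 16129 = 1906.
x_4 = 1906^2 mod 16129 = 3811.
x_5 = 3811^2 mod 16129 = 7621.
x_6 = 7621^2 mod 16129 = 15241.
x_7 = 15241^2 mod 16129 = 14352.
Reached i = s−1 = 7 without hitting −1: 13 is a Miller–Rabin witness and 16129 is composite.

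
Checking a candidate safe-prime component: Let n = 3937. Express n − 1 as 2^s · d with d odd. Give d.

Halving: 3936 → 1968 → 984 → 492 → 246 → 123; 123 is odd.
So 3936 = 2^5 · 123.

123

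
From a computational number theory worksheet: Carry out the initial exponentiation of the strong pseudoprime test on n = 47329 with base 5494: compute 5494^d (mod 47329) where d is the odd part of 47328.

31244

n − 1 = 47328 = 2^5 · 1479, so s = 5 and d = 1479.
By repeated squaring, 5494^1479 ≡ 31244 (mod 47329).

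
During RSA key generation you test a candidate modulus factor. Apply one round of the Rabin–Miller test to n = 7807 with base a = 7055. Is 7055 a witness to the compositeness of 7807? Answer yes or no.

yes

n − 1 = 7806 = 2^1 · 3903, so s = 1 and d = 3903.
x_0 = 7055^3903 mod 7807 = 1988.
x_0 ∉ {1, 7806} and s = 1, so 7055 is a Miller–Rabin witness and 7807 is composite.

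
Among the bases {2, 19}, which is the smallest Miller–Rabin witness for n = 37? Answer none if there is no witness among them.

n − 1 = 36 = 2^2 · 9, so s = 2 and d = 9.
Base 2: x_0 = 2^9 mod 37 = 31. x_0 is neither 1 nor 36, so continue squaring. x_1 = 31^2 mod 37 = 36. x_1 ≡ −1, so 2 is not a witness.
Base 19: x_0 = 19^9 mod 37 = 6. x_0 is neither 1 nor 36, so continue squaring. x_1 = 6^2 mod 37 = 36. x_1 ≡ −1, so 19 is not a witness.
No listed base is a witness for 37.

none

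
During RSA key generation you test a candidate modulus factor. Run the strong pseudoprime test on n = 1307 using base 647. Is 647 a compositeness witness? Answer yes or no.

n − 1 = 1306 = 2^1 · 653, so s = 1 and d = 653.
x_0 = 647^653 mod 1307 = 1306.
x_0 = 1306 ≡ −1, so 647 is not a witness.

no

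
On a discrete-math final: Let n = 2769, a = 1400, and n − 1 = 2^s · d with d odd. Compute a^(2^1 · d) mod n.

n − 1 = 2768 = 2^4 · 173, so s = 4 and d = 173.
x_0 = 1400^173 mod 2769 = 1745.
x_1 = 1745^2 mod 2769 = 1894.

1894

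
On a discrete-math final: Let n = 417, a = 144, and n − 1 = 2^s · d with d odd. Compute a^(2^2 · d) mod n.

n − 1 = 416 = 2^5 · 13, so s = 5 and d = 13.
x_0 = 144^13 mod 417 = 399.
x_1 = 399^2 mod 417 = 324.
x_2 = 324^2 mod 417 = 309.

309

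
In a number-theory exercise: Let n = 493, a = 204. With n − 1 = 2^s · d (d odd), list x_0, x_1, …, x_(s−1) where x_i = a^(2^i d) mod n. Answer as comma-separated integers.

204, 204

n − 1 = 492 = 2^2 · 123, so s = 2 and d = 123.
x_0 = 204^123 mod 493 = 204.
x_1 = 204^2 mod 493 = 204.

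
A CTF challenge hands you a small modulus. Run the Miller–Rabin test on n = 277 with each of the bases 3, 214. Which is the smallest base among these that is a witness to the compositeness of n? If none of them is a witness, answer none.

none

n − 1 = 276 = 2^2 · 69, so s = 2 and d = 69.
Base 3: x_0 = 3^69 mod 277 = 1. x_0 = 1, so 3 is not a witness.
Base 214: x_0 = 214^69 mod 277 = 1. x_0 = 1, so 214 is not a witness.
No listed base is a witness for 277.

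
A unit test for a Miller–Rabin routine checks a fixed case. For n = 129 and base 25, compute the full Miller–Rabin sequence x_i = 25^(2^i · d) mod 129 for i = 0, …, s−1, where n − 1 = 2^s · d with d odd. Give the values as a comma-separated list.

n − 1 = 128 = 2^7 · 1, so s = 7 and d = 1.
x_0 = 25^1 mod 129 = 25.
x_1 = 25^2 mod 129 = 109.
x_2 = 109^2 mod 129 = 13.
x_3 = 13^2 mod 129 = 40.
x_4 = 40^2 mod 129 = 52.
x_5 = 52^2 mod 129 = 124.
x_6 = 124^2 mod 129 = 25.

25, 109, 13, 40, 52, 124, 25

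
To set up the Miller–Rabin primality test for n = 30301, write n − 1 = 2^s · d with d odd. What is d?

7575

Halving: 30300 → 15150 → 7575; 7575 is odd.
So 30300 = 2^2 · 7575.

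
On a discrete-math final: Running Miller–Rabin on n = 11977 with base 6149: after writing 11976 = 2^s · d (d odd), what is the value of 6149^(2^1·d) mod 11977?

10963

n − 1 = 11976 = 2^3 · 1497, so s = 3 and d = 1497.
x_0 = 6149^1497 mod 11977 = 9484.
x_1 = 9484^2 mod 11977 = 10963.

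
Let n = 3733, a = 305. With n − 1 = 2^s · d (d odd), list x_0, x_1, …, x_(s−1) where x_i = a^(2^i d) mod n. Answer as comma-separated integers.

851, 3732

n − 1 = 3732 = 2^2 · 933, so s = 2 and d = 933.
x_0 = 305^933 mod 3733 = 851.
x_1 = 851^2 mod 3733 = 3732.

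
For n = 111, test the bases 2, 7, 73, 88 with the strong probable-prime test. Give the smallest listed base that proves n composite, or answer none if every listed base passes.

n − 1 = 110 = 2^1 · 55, so s = 1 and d = 55.
Base 2: x_0 = 2^55 mod 111 = 35. x_0 ∉ {1, 110} and s = 1, so 2 is a Miller–Rabin witness and 111 is composite.
Base 7: x_0 = 7^55 mod 111 = 7. x_0 ∉ {1, 110} and s = 1, so 7 is a Miller–Rabin witness and 111 is composite.
Base 73: x_0 = 73^55 mod 111 = 73. x_0 ∉ {1, 110} and s = 1, so 73 is a Miller–Rabin witness and 111 is composite.
Base 88: x_0 = 88^55 mod 111 = 97. x_0 ∉ {1, 110} and s = 1, so 88 is a Miller–Rabin witness and 111 is composite.
The smallest witness among the given bases is 2.

2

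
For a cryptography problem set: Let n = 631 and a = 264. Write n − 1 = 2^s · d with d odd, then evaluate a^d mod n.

1

n − 1 = 630 = 2^1 · 315, so s = 1 and d = 315.
264^315 mod 631 = 1.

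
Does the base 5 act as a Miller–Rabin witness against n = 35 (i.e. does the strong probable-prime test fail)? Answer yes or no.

yes

n − 1 = 34 = 2^1 · 17, so s = 1 and d = 17.
Repeated squaring mod 35: 5^1 ≡ 5, 5^2 ≡ 25, 5^4 ≡ 30, 5^8 ≡ 25, 5^16 ≡ 30.
17 = 16 + 1, so 5^17 ≡ 30·5 ≡ 10 (mod 35).
x_0 = 5^17 mod 35 = 10.
x_0 ∉ {1, 34} and s = 1, so 5 is a Miller–Rabin witness and 35 is composite.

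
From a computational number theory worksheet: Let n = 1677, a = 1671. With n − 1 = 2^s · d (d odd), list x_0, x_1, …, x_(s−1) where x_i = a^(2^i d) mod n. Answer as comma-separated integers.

n − 1 = 1676 = 2^2 · 419, so s = 2 and d = 419.
x_0 = 1671^419 mod 1677 = 93.
x_1 = 93^2 mod 1677 = 264.

93, 264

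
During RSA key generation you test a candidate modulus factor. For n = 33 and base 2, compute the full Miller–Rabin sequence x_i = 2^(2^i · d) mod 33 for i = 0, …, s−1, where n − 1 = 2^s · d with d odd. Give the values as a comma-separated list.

2, 4, 16, 25, 31

n − 1 = 32 = 2^5 · 1, so s = 5 and d = 1.
x_0 = 2^1 mod 33 = 2.
x_1 = 2^2 mod 33 = 4.
x_2 = 4^2 mod 33 = 16.
x_3 = 16^2 mod 33 = 25.
x_4 = 25^2 mod 33 = 31.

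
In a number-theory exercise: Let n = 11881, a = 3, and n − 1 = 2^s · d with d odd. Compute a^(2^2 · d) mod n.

11446

n − 1 = 11880 = 2^3 · 1485, so s = 3 and d = 1485.
x_0 = 3^1485 mod 11881 = 11773.
x_1 = 11773^2 mod 11881 = 11664.
x_2 = 11664^2 mod 11881 = 11446.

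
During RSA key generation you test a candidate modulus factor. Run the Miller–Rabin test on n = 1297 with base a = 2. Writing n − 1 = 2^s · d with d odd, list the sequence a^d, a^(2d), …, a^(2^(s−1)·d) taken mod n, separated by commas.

n − 1 = 1296 = 2^4 · 81, so s = 4 and d = 81.
x_0 = 2^81 mod 1297 = 1291.
x_1 = 1291^2 mod 1297 = 36.
x_2 = 36^2 mod 1297 = 1296.
x_3 = 1296^2 mod 1297 = 1.

1291, 36, 1296, 1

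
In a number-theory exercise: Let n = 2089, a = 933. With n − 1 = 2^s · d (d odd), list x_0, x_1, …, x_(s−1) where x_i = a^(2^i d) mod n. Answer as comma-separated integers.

n − 1 = 2088 = 2^3 · 261, so s = 3 and d = 261.
x_0 = 933^261 mod 2089 = 1.
x_1 = 1^2 mod 2089 = 1.
x_2 = 1^2 mod 2089 = 1.

1, 1, 1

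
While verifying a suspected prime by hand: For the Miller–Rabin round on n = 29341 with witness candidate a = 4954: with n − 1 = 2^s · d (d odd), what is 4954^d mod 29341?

n − 1 = 29340 = 2^2 · 7335, so s = 2 and d = 7335.
Repeated squaring mod 29341: 4954^1 ≡ 4954, 4954^2 ≡ 13040, 4954^4 ≡ 10505, 4954^8 ≡ 3524, 4954^16 ≡ 7333, 4954^32 ≡ 20177, 4954^64 ≡ 4954, 4954^128 ≡ 13040, 4954^256 ≡ 10505, 4954^512 ≡ 3524, 4954^1024 ≡ 7333, 4954^2048 ≡ 20177, 4954^4096 ≡ 4954.
7335 = 4096 + 2048 + 1024 + 128 + 32 + 4 + 2 + 1, so 4954^7335 ≡ 4954·20177·7333·13040·20177·10505·13040·4954 ≡ 1 (mod 29341).

1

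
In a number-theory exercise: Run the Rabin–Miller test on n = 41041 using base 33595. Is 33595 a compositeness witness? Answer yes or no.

n − 1 = 41040 = 2^4 · 2565, so s = 4 and d = 2565.
x_0 = 33595^2565 mod 41041 = 1.
x_0 = 1, so 33595 is not a witness.

no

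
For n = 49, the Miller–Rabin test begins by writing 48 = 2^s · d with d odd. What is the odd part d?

3

Halving: 48 → 24 → 12 → 6 → 3; 3 is odd.
So 48 = 2^4 · 3.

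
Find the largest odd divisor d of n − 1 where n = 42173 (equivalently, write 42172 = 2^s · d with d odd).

10543

Halving: 42172 → 21086 → 10543; 10543 is odd.
So 42172 = 2^2 · 10543.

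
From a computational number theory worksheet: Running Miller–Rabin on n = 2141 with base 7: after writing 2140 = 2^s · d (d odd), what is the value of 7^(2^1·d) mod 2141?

n − 1 = 2140 = 2^2 · 535, so s = 2 and d = 535.
Repeated squaring mod 2141: 7^1 ≡ 7, 7^2 ≡ 49, 7^4 ≡ 260, 7^8 ≡ 1229, 7^16 ≡ 1036, 7^32 ≡ 655, 7^64 ≡ 825, 7^128 ≡ 1928, 7^256 ≡ 408, 7^512 ≡ 1607.
535 = 512 + 16 + 4 + 2 + 1, so 7^535 ≡ 1607·1036·260·49·7 ≡ 419 (mod 2141).
x_0 = 419.
x_1 = 419^2 mod 2141 = 2140.

2140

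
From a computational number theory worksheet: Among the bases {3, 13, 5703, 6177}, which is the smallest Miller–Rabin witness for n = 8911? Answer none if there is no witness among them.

none

n − 1 = 8910 = 2^1 · 4455, so s = 1 and d = 4455.
Base 3: x_0 = 3^4455 mod 8911 = 8910. x_0 = 8910 ≡ −1, so 3 is not a witness.
Base 13: x_0 = 13^4455 mod 8911 = 8910. x_0 = 8910 ≡ −1, so 13 is not a witness.
Base 5703: x_0 = 5703^4455 mod 8911 = 8910. x_0 = 8910 ≡ −1, so 5703 is not a witness.
Base 6177: x_0 = 6177^4455 mod 8911 = 8910. x_0 = 8910 ≡ −1, so 6177 is not a witness.
No listed base is a witness for 8911.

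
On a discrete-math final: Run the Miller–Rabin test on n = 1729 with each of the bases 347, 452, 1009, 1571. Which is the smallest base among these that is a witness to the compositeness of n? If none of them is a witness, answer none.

452

n − 1 = 1728 = 2^6 · 27, so s = 6 and d = 27.
Base 347: x_0 = 347^27 mod 1729 = 1. x_0 = 1, so 347 is not a witness.
Base 452: x_0 = 452^27 mod 1729 = 246. x_0 is neither 1 nor 1728, so continue squaring. x_1 = 246^2 mod 1729 = 1. x_1 = 1 but x_0 ≠ ±1, a nontrivial square root of 1 — 452 is a witness and 1729 is composite.
Base 1009: x_0 = 1009^27 mod 1729 = 512. x_0 is neither 1 nor 1728, so continue squaring. x_1 = 512^2 mod 1729 = 1065. x_2 = 1065^2 mod 1729 = 1. x_2 = 1 but x_1 ≠ ±1, a nontrivial square root of 1 — 1009 is a witness and 1729 is composite.
Base 1571: x_0 = 1571^27 mod 1729 = 265. x_0 is neither 1 nor 1728, so continue squaring. x_1 = 265^2 mod 1729 = 1065. x_2 = 1065^2 mod 1729 = 1. x_2 = 1 but x_1 ≠ ±1, a nontrivial square root of 1 — 1571 is a witness and 1729 is composite.
The smallest witness among the given bases is 452.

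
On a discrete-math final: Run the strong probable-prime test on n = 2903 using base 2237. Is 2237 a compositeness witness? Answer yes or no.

no

n − 1 = 2902 = 2^1 · 1451, so s = 1 and d = 1451.
x_0 = 2237^1451 mod 2903 = 1.
x_0 = 1, so 2237 is not a witness.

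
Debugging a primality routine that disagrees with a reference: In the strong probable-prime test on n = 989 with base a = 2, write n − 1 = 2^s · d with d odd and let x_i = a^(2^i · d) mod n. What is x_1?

403

n − 1 = 988 = 2^2 · 247, so s = 2 and d = 247.
Repeated squaring mod 989: 2^1 ≡ 2, 2^2 ≡ 4, 2^4 ≡ 16, 2^8 ≡ 256, 2^16 ≡ 262, 2^32 ≡ 403, 2^64 ≡ 213, 2^128 ≡ 864.
247 = 128 + 64 + 32 + 16 + 4 + 2 + 1, so 2^247 ≡ 864·213·403·262·16·4·2 ≡ 469 (mod 989).
x_0 = 469.
x_1 = 469^2 mod 989 = 403.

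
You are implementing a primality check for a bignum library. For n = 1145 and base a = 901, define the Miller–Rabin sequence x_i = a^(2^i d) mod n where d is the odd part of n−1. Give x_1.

n − 1 = 1144 = 2^3 · 143, so s = 3 and d = 143.
Repeated squaring mod 1145: 901^1 ≡ 901, 901^2 ≡ 1141, 901^4 ≡ 16, 901^8 ≡ 256, 901^16 ≡ 271, 901^32 ≡ 161, 901^64 ≡ 731, 901^128 ≡ 791.
143 = 128 + 8 + 4 + 2 + 1, so 901^143 ≡ 791·256·16·1141·901 ≡ 121 (mod 1145).
x_0 = 121.
x_1 = 121^2 mod 1145 = 901.

901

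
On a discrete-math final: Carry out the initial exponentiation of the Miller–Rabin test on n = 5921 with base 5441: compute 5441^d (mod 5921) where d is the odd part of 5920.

n − 1 = 5920 = 2^5 · 185, so s = 5 and d = 185.
5441^185 mod 5921 = 3814.

3814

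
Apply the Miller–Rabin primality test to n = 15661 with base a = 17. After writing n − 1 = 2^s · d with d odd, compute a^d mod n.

1

n − 1 = 15660 = 2^2 · 3915, so s = 2 and d = 3915.
Repeated squaring mod 15661: 17^1 ≡ 17, 17^2 ≡ 289, 17^4 ≡ 5216, 17^8 ≡ 3499, 17^16 ≡ 11760, 17^32 ≡ 10970, 17^64 ≡ 1776, 17^128 ≡ 6315, 17^256 ≡ 6319, 17^512 ≡ 9872, 17^1024 ≡ 13642, 17^2048 ≡ 4501.
3915 = 2048 + 1024 + 512 + 256 + 64 + 8 + 2 + 1, so 17^3915 ≡ 4501·13642·9872·6319·1776·3499·289·17 ≡ 1 (mod 15661).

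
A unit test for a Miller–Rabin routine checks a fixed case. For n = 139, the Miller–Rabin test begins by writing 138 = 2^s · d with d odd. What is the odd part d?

69

Halving: 138 → 69; 69 is odd.
So 138 = 2^1 · 69.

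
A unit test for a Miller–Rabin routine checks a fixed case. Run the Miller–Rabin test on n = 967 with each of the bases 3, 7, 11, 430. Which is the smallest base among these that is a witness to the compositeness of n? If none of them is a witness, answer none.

none

n − 1 = 966 = 2^1 · 483, so s = 1 and d = 483.
Base 3: x_0 = 3^483 mod 967 = 966. x_0 = 966 ≡ −1, so 3 is not a witness.
Base 7: x_0 = 7^483 mod 967 = 966. x_0 = 966 ≡ −1, so 7 is not a witness.
Base 11: x_0 = 11^483 mod 967 = 1. x_0 = 1, so 11 is not a witness.
Base 430: x_0 = 430^483 mod 967 = 1. x_0 = 1, so 430 is not a witness.
No listed base is a witness for 967.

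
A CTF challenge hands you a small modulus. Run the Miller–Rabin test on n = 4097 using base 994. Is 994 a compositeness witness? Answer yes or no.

n − 1 = 4096 = 2^12 · 1, so s = 12 and d = 1.
x_0 = 994^1 mod 4097 = 994.
x_0 is neither 1 nor 4096, so continue squaring.
x_1 = 994^2 mod 4097 = 659.
x_2 = 659^2 mod 4097 = 4096.
x_2 ≡ −1, so 994 is not a witness.

no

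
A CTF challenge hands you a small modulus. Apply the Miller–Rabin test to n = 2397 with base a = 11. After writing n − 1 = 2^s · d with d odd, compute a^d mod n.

n − 1 = 2396 = 2^2 · 599, so s = 2 and d = 599.
11^599 mod 2397 = 1703.

1703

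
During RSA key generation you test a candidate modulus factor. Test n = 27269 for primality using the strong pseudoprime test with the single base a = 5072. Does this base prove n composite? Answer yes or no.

yes

n − 1 = 27268 = 2^2 · 6817, so s = 2 and d = 6817.
x_0 = 5072^6817 mod 27269 = 15533.
x_0 is neither 1 nor 27268, so continue squaring.
x_1 = 15533^2 mod 27269 = 25246.
Reached i = s−1 = 1 without hitting −1: 5072 is a Miller–Rabin witness and 27269 is composite.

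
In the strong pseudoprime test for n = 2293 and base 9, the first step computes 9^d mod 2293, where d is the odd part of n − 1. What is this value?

n − 1 = 2292 = 2^2 · 573, so s = 2 and d = 573.
9^573 mod 2293 = 1.

1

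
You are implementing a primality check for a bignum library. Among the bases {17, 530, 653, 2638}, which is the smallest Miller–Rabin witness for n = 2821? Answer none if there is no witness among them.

none

n − 1 = 2820 = 2^2 · 705, so s = 2 and d = 705.
Base 17: x_0 = 17^705 mod 2821 = 2820. x_0 = 2820 ≡ −1, so 17 is not a witness.
Base 530: x_0 = 530^705 mod 2821 = 2820. x_0 = 2820 ≡ −1, so 530 is not a witness.
Base 653: x_0 = 653^705 mod 2821 = 1. x_0 = 1, so 653 is not a witness.
Base 2638: x_0 = 2638^705 mod 2821 = 2820. x_0 = 2820 ≡ −1, so 2638 is not a witness.
No listed base is a witness for 2821.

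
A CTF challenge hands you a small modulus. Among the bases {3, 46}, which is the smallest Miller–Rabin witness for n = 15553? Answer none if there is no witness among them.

3

n − 1 = 15552 = 2^6 · 243, so s = 6 and d = 243.
Base 3: x_0 = 3^243 mod 15553 = 5496. x_0 is neither 1 nor 15552, so continue squaring. x_1 = 5496^2 mod 15553 = 2090. x_2 = 2090^2 mod 15553 = 13260. x_3 = 13260^2 mod 15553 = 935. x_4 = 935^2 mod 15553 = 3257. x_5 = 3257^2 mod 15553 = 903. Reached i = s−1 = 5 without hitting −1: 3 is a Miller–Rabin witness and 15553 is composite.
Base 46: x_0 = 46^243 mod 15553 = 4018. x_0 is neither 1 nor 15552, so continue squaring. x_1 = 4018^2 mod 15553 = 310. x_2 = 310^2 mod 15553 = 2782. x_3 = 2782^2 mod 15553 = 9683. x_4 = 9683^2 mod 15553 = 7005. x_5 = 7005^2 mod 15553 = 310. Reached i = s−1 = 5 without hitting −1: 46 is a Miller–Rabin witness and 15553 is composite.
The smallest witness among the given bases is 3.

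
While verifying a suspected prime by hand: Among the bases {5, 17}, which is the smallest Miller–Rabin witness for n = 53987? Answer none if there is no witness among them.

n − 1 = 53986 = 2^1 · 26993, so s = 1 and d = 26993.
Base 5: x_0 = 5^26993 mod 53987 = 53986. x_0 = 53986 ≡ −1, so 5 is not a witness.
Base 17: x_0 = 17^26993 mod 53987 = 53986. x_0 = 53986 ≡ −1, so 17 is not a witness.
No listed base is a witness for 53987.

none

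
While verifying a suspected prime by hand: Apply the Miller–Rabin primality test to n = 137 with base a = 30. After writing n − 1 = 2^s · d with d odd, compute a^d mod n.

n − 1 = 136 = 2^3 · 17, so s = 3 and d = 17.
Repeated squaring mod 137: 30^1 ≡ 30, 30^2 ≡ 78, 30^4 ≡ 56, 30^8 ≡ 122, 30^16 ≡ 88.
17 = 16 + 1, so 30^17 ≡ 88·30 ≡ 37 (mod 137).

37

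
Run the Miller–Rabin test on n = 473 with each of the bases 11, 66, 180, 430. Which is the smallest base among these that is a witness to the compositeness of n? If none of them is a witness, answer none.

11

n − 1 = 472 = 2^3 · 59, so s = 3 and d = 59.
Base 11: x_0 = 11^59 mod 473 = 385. x_0 is neither 1 nor 472, so continue squaring. x_1 = 385^2 mod 473 = 176. x_2 = 176^2 mod 473 = 231. Reached i = s−1 = 2 without hitting −1: 11 is a Miller–Rabin witness and 473 is composite.
Base 66: x_0 = 66^59 mod 473 = 143. x_0 is neither 1 nor 472, so continue squaring. x_1 = 143^2 mod 473 = 110. x_2 = 110^2 mod 473 = 275. Reached i = s−1 = 2 without hitting −1: 66 is a Miller–Rabin witness and 473 is composite.
Base 180: x_0 = 180^59 mod 473 = 168. x_0 is neither 1 nor 472, so continue squaring. x_1 = 168^2 mod 473 = 317. x_2 = 317^2 mod 473 = 213. Reached i = s−1 = 2 without hitting −1: 180 is a Miller–Rabin witness and 473 is composite.
Base 430: x_0 = 430^59 mod 473 = 430. x_0 is neither 1 nor 472, so continue squaring. x_1 = 430^2 mod 473 = 430. x_2 = 430^2 mod 473 = 430. Reached i = s−1 = 2 without hitting −1: 430 is a Miller–Rabin witness and 473 is composite.
The smallest witness among the given bases is 11.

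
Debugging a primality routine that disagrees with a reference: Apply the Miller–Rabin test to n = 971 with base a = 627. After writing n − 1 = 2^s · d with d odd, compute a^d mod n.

970

n − 1 = 970 = 2^1 · 485, so s = 1 and d = 485.
Repeated squaring mod 971: 627^1 ≡ 627, 627^2 ≡ 845, 627^4 ≡ 340, 627^8 ≡ 51, 627^16 ≡ 659, 627^32 ≡ 244, 627^64 ≡ 305, 627^128 ≡ 780, 627^256 ≡ 554.
485 = 256 + 128 + 64 + 32 + 4 + 1, so 627^485 ≡ 554·780·305·244·340·627 ≡ 970 (mod 971).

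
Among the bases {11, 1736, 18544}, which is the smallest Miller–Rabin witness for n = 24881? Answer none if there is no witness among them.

11

n − 1 = 24880 = 2^4 · 1555, so s = 4 and d = 1555.
Base 11: x_0 = 11^1555 mod 24881 = 12121. x_0 is neither 1 nor 24880, so continue squaring. x_1 = 12121^2 mod 24881 = 21217. x_2 = 21217^2 mod 24881 = 14037. x_3 = 14037^2 mod 24881 = 4730. Reached i = s−1 = 3 without hitting −1: 11 is a Miller–Rabin witness and 24881 is composite.
Base 1736: x_0 = 1736^1555 mod 24881 = 14963. x_0 is neither 1 nor 24880, so continue squaring. x_1 = 14963^2 mod 24881 = 12131. x_2 = 12131^2 mod 24881 = 14927. x_3 = 14927^2 mod 24881 = 5974. Reached i = s−1 = 3 without hitting −1: 1736 is a Miller–Rabin witness and 24881 is composite.
Base 18544: x_0 = 18544^1555 mod 24881 = 18732. x_0 is neither 1 nor 24880, so continue squaring. x_1 = 18732^2 mod 24881 = 15962. x_2 = 15962^2 mod 24881 = 4004. x_3 = 4004^2 mod 24881 = 8652. Reached i = s−1 = 3 without hitting −1: 18544 is a Miller–Rabin witness and 24881 is composite.
The smallest witness among the given bases is 11.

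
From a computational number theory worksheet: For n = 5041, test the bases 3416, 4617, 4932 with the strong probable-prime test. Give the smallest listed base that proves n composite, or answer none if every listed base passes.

n − 1 = 5040 = 2^4 · 315, so s = 4 and d = 315.
Base 3416: x_0 = 3416^315 mod 5041 = 1. x_0 = 1, so 3416 is not a witness.
Base 4617: x_0 = 4617^315 mod 5041 = 4119. x_0 is neither 1 nor 5040, so continue squaring. x_1 = 4119^2 mod 5041 = 3196. x_2 = 3196^2 mod 5041 = 1350. x_3 = 1350^2 mod 5041 = 2699. Reached i = s−1 = 3 without hitting −1: 4617 is a Miller–Rabin witness and 5041 is composite.
Base 4932: x_0 = 4932^315 mod 5041 = 2129. x_0 is neither 1 nor 5040, so continue squaring. x_1 = 2129^2 mod 5041 = 782. x_2 = 782^2 mod 5041 = 1563. x_3 = 1563^2 mod 5041 = 3125. Reached i = s−1 = 3 without hitting −1: 4932 is a Miller–Rabin witness and 5041 is composite.
The smallest witness among the given bases is 4617.

4617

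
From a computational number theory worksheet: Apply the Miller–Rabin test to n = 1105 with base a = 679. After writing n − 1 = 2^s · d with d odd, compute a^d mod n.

n − 1 = 1104 = 2^4 · 69, so s = 4 and d = 69.
Repeated squaring mod 1105: 679^1 ≡ 679, 679^2 ≡ 256, 679^4 ≡ 341, 679^8 ≡ 256, 679^16 ≡ 341, 679^32 ≡ 256, 679^64 ≡ 341.
69 = 64 + 4 + 1, so 679^69 ≡ 341·341·679 ≡ 339 (mod 1105).

339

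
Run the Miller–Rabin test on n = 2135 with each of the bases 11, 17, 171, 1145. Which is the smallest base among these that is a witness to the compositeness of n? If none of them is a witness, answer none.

11

n − 1 = 2134 = 2^1 · 1067, so s = 1 and d = 1067.
Base 11: x_0 = 11^1067 mod 2135 = 1941. x_0 ∉ {1, 2134} and s = 1, so 11 is a Miller–Rabin witness and 2135 is composite.
Base 17: x_0 = 17^1067 mod 2135 = 68. x_0 ∉ {1, 2134} and s = 1, so 17 is a Miller–Rabin witness and 2135 is composite.
Base 171: x_0 = 171^1067 mod 2135 = 1076. x_0 ∉ {1, 2134} and s = 1, so 171 is a Miller–Rabin witness and 2135 is composite.
Base 1145: x_0 = 1145^1067 mod 2135 = 135. x_0 ∉ {1, 2134} and s = 1, so 1145 is a Miller–Rabin witness and 2135 is composite.
The smallest witness among the given bases is 11.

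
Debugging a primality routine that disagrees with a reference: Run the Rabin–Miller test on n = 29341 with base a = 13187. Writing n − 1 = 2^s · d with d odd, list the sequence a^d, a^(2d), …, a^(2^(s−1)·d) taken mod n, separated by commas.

15361, 29340

n − 1 = 29340 = 2^2 · 7335, so s = 2 and d = 7335.
x_0 = 13187^7335 mod 29341 = 15361.
x_1 = 15361^2 mod 29341 = 29340.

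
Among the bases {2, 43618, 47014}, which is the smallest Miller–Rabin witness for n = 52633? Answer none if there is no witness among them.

n − 1 = 52632 = 2^3 · 6579, so s = 3 and d = 6579.
Base 2: x_0 = 2^6579 mod 52633 = 1. x_0 = 1, so 2 is not a witness.
Base 43618: x_0 = 43618^6579 mod 52633 = 1. x_0 = 1, so 43618 is not a witness.
Base 47014: x_0 = 47014^6579 mod 52633 = 1. x_0 = 1, so 47014 is not a witness.
No listed base is a witness for 52633.

none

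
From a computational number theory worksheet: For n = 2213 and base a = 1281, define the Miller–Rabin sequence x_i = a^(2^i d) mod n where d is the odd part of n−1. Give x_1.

1

n − 1 = 2212 = 2^2 · 553, so s = 2 and d = 553.
Repeated squaring mod 2213: 1281^1 ≡ 1281, 1281^2 ≡ 1128, 1281^4 ≡ 2122, 1281^8 ≡ 1642, 1281^16 ≡ 730, 1281^32 ≡ 1780, 1281^64 ≡ 1597, 1281^128 ≡ 1033, 1281^256 ≡ 423, 1281^512 ≡ 1889.
553 = 512 + 32 + 8 + 1, so 1281^553 ≡ 1889·1780·1642·1281 ≡ 1 (mod 2213).
x_0 = 1.
x_1 = 1^2 mod 2213 = 1.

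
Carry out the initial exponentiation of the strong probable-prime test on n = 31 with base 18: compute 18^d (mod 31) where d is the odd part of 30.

1

n − 1 = 30 = 2^1 · 15, so s = 1 and d = 15.
Repeated squaring mod 31: 18^1 ≡ 18, 18^2 ≡ 14, 18^4 ≡ 10, 18^8 ≡ 7.
15 = 8 + 4 + 2 + 1, so 18^15 ≡ 7·10·14·18 ≡ 1 (mod 31).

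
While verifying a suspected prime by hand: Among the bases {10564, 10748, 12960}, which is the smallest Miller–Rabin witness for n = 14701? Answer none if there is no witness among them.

10748

n − 1 = 14700 = 2^2 · 3675, so s = 2 and d = 3675.
Base 10564: x_0 = 10564^3675 mod 14701 = 6089. x_0 is neither 1 nor 14700, so continue squaring. x_1 = 6089^2 mod 14701 = 14700. x_1 ≡ −1, so 10564 is not a witness.
Base 10748: x_0 = 10748^3675 mod 14701 = 4515. x_0 is neither 1 nor 14700, so continue squaring. x_1 = 4515^2 mod 14701 = 9639. Reached i = s−1 = 1 without hitting −1: 10748 is a Miller–Rabin witness and 14701 is composite.
Base 12960: x_0 = 12960^3675 mod 14701 = 10603. x_0 is neither 1 nor 14700, so continue squaring. x_1 = 10603^2 mod 14701 = 5062. Reached i = s−1 = 1 without hitting −1: 12960 is a Miller–Rabin witness and 14701 is composite.
The smallest witness among the given bases is 10748.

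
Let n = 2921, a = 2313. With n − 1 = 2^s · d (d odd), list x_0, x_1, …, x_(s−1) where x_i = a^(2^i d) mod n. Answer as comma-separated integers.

767, 1168, 117

n − 1 = 2920 = 2^3 · 365, so s = 3 and d = 365.
x_0 = 2313^365 mod 2921 = 767.
x_1 = 767^2 mod 2921 = 1168.
x_2 = 1168^2 mod 2921 = 117.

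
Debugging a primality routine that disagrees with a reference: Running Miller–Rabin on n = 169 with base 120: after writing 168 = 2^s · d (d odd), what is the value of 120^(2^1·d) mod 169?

n − 1 = 168 = 2^3 · 21, so s = 3 and d = 21.
x_0 = 120^21 mod 169 = 157.
x_1 = 157^2 mod 169 = 144.

144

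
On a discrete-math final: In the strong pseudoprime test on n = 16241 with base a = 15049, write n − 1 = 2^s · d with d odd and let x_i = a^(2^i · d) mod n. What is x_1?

12665

n − 1 = 16240 = 2^4 · 1015, so s = 4 and d = 1015.
Repeated squaring mod 16241: 15049^1 ≡ 15049, 15049^2 ≡ 7897, 15049^4 ≡ 13410, 15049^8 ≡ 7748, 15049^16 ≡ 4768, 15049^32 ≡ 12665, 15049^64 ≡ 6109, 15049^128 ≡ 14304, 15049^256 ≡ 298, 15049^512 ≡ 7599.
1015 = 512 + 256 + 128 + 64 + 32 + 16 + 4 + 2 + 1, so 15049^1015 ≡ 7599·298·14304·6109·12665·4768·13410·7897·15049 ≡ 4768 (mod 16241).
x_0 = 4768.
x_1 = 4768^2 mod 16241 = 12665.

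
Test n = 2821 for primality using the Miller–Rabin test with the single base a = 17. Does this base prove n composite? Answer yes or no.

n − 1 = 2820 = 2^2 · 705, so s = 2 and d = 705.
Repeated squaring mod 2821: 17^1 ≡ 17, 17^2 ≡ 289, 17^4 ≡ 1712, 17^8 ≡ 2746, 17^16 ≡ 2804, 17^32 ≡ 289, 17^64 ≡ 1712, 17^128 ≡ 2746, 17^256 ≡ 2804, 17^512 ≡ 289.
705 = 512 + 128 + 64 + 1, so 17^705 ≡ 289·2746·1712·17 ≡ 2820 (mod 2821).
x_0 = 17^705 mod 2821 = 2820.
x_0 = 2820 ≡ −1, so 17 is not a witness.

no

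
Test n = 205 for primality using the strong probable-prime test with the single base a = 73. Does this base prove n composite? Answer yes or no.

n − 1 = 204 = 2^2 · 51, so s = 2 and d = 51.
Repeated squaring mod 205: 73^1 ≡ 73, 73^2 ≡ 204, 73^4 ≡ 1, 73^8 ≡ 1, 73^16 ≡ 1, 73^32 ≡ 1.
51 = 32 + 16 + 2 + 1, so 73^51 ≡ 1·1·204·73 ≡ 132 (mod 205).
x_0 = 73^51 mod 205 = 132.
x_0 is neither 1 nor 204, so continue squaring.
x_1 = 132^2 mod 205 = 204.
x_1 ≡ −1, so 73 is not a witness.

no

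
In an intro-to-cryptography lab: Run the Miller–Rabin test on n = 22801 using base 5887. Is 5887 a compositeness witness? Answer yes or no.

no

n − 1 = 22800 = 2^4 · 1425, so s = 4 and d = 1425.
Repeated squaring mod 22801: 5887^1 ≡ 5887, 5887^2 ≡ 22050, 5887^4 ≡ 16777, 5887^8 ≡ 12185, 5887^16 ≡ 16914, 5887^32 ≡ 22050, 5887^64 ≡ 16777, 5887^128 ≡ 12185, 5887^256 ≡ 16914, 5887^512 ≡ 22050, 5887^1024 ≡ 16777.
1425 = 1024 + 256 + 128 + 16 + 1, so 5887^1425 ≡ 16777·16914·12185·16914·5887 ≡ 22800 (mod 22801).
x_0 = 5887^1425 mod 22801 = 22800.
x_0 = 22800 ≡ −1, so 5887 is not a witness.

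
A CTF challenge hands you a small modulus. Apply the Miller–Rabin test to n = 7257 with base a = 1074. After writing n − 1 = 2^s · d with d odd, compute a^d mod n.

1437

n − 1 = 7256 = 2^3 · 907, so s = 3 and d = 907.
1074^907 mod 7257 = 1437.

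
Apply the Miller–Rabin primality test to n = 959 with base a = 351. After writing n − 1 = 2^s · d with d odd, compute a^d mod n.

n − 1 = 958 = 2^1 · 479, so s = 1 and d = 479.
351^479 mod 959 = 323.

323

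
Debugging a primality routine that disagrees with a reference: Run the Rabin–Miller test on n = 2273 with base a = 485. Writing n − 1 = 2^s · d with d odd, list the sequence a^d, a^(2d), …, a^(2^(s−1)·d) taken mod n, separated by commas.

1079, 465, 290, 2272, 1

n − 1 = 2272 = 2^5 · 71, so s = 5 and d = 71.
x_0 = 485^71 mod 2273 = 1079.
x_1 = 1079^2 mod 2273 = 465.
x_2 = 465^2 mod 2273 = 290.
x_3 = 290^2 mod 2273 = 2272.
x_4 = 2272^2 mod 2273 = 1.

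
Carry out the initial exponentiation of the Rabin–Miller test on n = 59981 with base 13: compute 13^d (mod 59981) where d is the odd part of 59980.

n − 1 = 59980 = 2^2 · 14995, so s = 2 and d = 14995.
Repeated squaring mod 59981: 13^1 ≡ 13, 13^2 ≡ 169, 13^4 ≡ 28561, 13^8 ≡ 49102, 13^16 ≡ 10128, 13^32 ≡ 8874, 13^64 ≡ 52804, 13^128 ≡ 45631, 13^256 ≡ 7727, 13^512 ≡ 25434, 13^1024 ≡ 53252, 13^2048 ≡ 53767, 13^4096 ≡ 46013, 13^8192 ≡ 46812.
14995 = 8192 + 4096 + 2048 + 512 + 128 + 16 + 2 + 1, so 13^14995 ≡ 46812·46013·53767·25434·45631·10128·169·13 ≡ 59980 (mod 59981).

59980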